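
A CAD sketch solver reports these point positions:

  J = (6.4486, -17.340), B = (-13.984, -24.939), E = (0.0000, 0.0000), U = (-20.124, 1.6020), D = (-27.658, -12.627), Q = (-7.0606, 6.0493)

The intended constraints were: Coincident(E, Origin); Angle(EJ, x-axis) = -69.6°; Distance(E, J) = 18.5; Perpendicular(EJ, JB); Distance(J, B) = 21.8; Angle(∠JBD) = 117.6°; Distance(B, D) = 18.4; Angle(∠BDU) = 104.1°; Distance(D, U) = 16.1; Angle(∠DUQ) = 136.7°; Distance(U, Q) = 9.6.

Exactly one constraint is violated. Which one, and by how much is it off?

Distance(U, Q) = 9.6 — off by 4.20.

E = (0.00, 0.00) ✓; EJ at -69.60° ✓; |EJ| = 18.50 ✓; ∠(EJ, JB) = 90.00° ✓; |JB| = 21.80 ✓; ∠JBD = 117.6° ✓; |BD| = 18.40 ✓; ∠BDU = 104.1° ✓; |DU| = 16.10 ✓; ∠DUQ = 136.7° ✓; |UQ| = 13.80 ✗.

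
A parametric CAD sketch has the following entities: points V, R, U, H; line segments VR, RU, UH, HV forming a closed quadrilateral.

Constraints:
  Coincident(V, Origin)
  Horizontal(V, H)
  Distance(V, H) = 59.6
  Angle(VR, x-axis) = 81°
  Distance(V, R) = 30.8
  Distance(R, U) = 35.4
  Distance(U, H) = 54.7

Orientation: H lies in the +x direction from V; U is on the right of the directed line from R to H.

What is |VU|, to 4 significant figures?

7.146

Checks: |RU| = 35.40 ✓; |UH| = 54.70 ✓.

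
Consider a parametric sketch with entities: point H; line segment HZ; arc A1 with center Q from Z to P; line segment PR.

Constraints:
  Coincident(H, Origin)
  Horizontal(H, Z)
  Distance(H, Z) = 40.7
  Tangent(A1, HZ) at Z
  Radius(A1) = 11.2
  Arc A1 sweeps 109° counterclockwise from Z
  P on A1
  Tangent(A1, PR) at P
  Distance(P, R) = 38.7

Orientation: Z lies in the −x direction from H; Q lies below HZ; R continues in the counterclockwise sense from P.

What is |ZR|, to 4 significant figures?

51.48

H is at the origin; HZ is horizontal with |HZ| = 40.7 and Z on the −x side, so Z = (-40.70, 0.000). The tangent condition forces QZ to be normal to HZ, so Q = Z + (0, -11.2) = (-40.70, -11.20). On A1, Z sits at bearing 90° from Q; a 109° counterclockwise sweep puts P at bearing 199°, so P = Q + 11.2·(cos 199°, sin 199°) = (-51.29, -14.85). Tangency of A1 to PR means the radius QP is perpendicular to PR, so PR runs along (−sin 199°, cos 199°); with |PR| = 38.7, R = (-38.69, -51.44). Then |ZR| = |R − Z| = 51.48.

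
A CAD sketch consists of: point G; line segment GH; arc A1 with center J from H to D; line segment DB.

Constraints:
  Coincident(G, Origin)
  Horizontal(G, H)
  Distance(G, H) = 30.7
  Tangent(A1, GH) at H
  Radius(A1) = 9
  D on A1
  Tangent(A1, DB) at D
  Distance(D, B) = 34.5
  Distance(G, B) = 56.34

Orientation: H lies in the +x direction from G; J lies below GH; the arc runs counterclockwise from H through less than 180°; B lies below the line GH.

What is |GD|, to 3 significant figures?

25.4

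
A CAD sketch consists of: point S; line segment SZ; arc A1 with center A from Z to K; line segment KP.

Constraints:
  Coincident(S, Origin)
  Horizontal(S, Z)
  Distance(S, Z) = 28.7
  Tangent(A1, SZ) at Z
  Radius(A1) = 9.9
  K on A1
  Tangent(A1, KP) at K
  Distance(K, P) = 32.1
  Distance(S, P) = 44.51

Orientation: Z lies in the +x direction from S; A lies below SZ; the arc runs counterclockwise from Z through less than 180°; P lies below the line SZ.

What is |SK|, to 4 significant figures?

20.97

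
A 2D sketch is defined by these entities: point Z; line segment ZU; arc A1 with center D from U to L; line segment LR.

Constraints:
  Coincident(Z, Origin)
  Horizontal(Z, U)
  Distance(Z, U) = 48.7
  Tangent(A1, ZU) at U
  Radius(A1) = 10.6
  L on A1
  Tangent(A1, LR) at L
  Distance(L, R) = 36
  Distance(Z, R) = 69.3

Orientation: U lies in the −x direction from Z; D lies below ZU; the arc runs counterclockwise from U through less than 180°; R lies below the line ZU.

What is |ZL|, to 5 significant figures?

60.433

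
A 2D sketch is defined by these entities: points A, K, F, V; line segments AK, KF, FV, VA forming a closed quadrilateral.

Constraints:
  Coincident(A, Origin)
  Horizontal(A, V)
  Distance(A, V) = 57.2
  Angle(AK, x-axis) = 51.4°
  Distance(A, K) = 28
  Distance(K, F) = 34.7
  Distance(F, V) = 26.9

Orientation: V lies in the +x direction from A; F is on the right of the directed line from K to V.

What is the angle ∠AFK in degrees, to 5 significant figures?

48.458°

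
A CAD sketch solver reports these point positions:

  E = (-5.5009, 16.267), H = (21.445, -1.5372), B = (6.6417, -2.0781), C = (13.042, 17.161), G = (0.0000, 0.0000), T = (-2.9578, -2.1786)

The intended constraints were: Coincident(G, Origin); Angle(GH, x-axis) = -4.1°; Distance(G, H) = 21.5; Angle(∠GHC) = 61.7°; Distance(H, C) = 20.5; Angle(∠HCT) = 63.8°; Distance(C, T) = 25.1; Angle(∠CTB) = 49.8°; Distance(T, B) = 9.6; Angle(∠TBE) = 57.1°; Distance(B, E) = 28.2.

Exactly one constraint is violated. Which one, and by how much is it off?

Distance(B, E) = 28.2 — off by 6.20.

G = (0.00, 0.00) ✓; GH at -4.100° ✓; |GH| = 21.50 ✓; ∠GHC = 61.70° ✓; |HC| = 20.50 ✓; ∠HCT = 63.80° ✓; |CT| = 25.10 ✓; ∠CTB = 49.80° ✓; |TB| = 9.600 ✓; ∠TBE = 57.10° ✓; |BE| = 22.00 ✗.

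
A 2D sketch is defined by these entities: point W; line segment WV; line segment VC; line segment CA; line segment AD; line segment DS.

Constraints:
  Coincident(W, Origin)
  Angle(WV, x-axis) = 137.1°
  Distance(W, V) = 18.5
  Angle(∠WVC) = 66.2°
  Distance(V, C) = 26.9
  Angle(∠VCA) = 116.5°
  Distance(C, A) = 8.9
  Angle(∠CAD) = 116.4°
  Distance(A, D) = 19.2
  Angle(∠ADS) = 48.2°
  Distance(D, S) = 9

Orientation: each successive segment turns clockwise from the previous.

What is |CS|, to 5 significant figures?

17.205

∠CAD = 116.4° gives AD at -103.80° from the x-axis; with |AD| = 19.2, D = (13.372, -1.1568). ∠ADS = 48.2° gives DS at 124.40° from the x-axis; with |DS| = 9.0, S = (8.2874, 6.2692). Then |CS| = |S − C| = 17.205.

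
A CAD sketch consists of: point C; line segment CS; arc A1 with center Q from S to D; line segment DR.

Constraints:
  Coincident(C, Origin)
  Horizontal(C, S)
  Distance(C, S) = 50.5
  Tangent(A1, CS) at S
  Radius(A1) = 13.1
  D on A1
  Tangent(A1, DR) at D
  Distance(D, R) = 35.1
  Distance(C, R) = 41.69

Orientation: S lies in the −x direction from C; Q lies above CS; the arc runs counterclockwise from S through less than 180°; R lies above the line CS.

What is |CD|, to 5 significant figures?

39.844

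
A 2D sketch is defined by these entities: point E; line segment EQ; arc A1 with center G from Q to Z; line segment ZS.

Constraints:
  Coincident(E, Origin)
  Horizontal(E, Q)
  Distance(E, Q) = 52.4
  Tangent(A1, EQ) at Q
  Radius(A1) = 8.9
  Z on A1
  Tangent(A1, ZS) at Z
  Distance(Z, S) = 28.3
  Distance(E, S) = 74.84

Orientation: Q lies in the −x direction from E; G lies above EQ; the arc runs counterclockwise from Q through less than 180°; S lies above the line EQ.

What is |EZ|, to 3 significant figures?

48.5

E is at the origin; EQ is horizontal with |EQ| = 52.4 and Q on the −x side, so Q = (-52.4, 0.00). The tangent condition forces GQ to be normal to EQ, so G = Q + (0, 8.9) = (-52.4, 8.90). Since GZ ⟂ ZS (tangency), |GS| = √(8.9² + 28.3²) = 29.7 regardless of where Z sits on A1. So S lies on both circle(E, 74.84) and circle(G, 29.7); the above-EQ intersection is S = (-66.0, 35.3). Z is the foot of the tangent from S: Z = (-46.1, 15.2).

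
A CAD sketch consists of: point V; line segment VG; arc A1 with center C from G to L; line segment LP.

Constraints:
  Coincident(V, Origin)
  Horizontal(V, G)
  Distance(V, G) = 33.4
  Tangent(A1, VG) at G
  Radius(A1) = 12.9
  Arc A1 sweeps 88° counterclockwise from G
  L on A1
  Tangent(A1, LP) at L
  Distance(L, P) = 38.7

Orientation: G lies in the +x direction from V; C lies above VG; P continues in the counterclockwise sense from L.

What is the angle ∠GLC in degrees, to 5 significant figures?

46.000°

V is at the origin; V and G share the same y with |VG| = 33.4 and G on the +x side, so G = (33.400, 0.0000). Since A1 is tangent to VG there, CG ⟂ VG, so C = G + (0, 12.9) = (33.400, 12.900). On A1, G sits at bearing -90° from C; an 88° counterclockwise sweep puts L at bearing -2°, so L = C + 12.9·(cos -2°, sin -2°) = (46.292, 12.450). Then cos ∠GLC = LG·LC / (|LG||LC|), giving 46.000°.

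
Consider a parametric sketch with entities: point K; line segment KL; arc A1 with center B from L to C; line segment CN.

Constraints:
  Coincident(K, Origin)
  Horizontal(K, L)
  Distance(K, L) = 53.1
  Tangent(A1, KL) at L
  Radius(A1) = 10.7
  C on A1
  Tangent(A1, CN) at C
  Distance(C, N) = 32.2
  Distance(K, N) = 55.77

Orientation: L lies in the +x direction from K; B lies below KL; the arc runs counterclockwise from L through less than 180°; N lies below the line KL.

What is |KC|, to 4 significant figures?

43.49

K is at the origin; K and L share the same y with |KL| = 53.1 and L on the +x side, so L = (53.10, 0.000). Tangency of A1 to KL means the radius BL is perpendicular to KL, so B = L + (0, -10.7) = (53.10, -10.70). Since BC ⟂ CN (tangency), |BN| = √(10.7² + 32.2²) = 33.93 regardless of where C sits on A1. So N lies on both circle(K, 55.77) and circle(B, 33.93); the below-KL intersection is N = (37.81, -40.99). C is the foot of the tangent from N: C = (42.51, -9.138).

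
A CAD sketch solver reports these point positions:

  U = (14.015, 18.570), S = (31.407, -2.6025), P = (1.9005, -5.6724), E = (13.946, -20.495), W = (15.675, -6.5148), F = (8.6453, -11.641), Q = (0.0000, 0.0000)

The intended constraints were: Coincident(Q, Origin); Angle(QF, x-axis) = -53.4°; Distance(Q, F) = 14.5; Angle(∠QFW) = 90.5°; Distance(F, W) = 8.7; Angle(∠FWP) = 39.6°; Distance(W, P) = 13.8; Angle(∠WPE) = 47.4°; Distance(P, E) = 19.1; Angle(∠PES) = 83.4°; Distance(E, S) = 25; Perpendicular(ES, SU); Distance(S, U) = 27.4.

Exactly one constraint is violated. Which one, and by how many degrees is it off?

Perpendicular(ES, SU) — off by 6.30°.

Q = (0.00, 0.00) ✓; QF at -53.40° ✓; |QF| = 14.50 ✓; ∠QFW = 90.50° ✓; |FW| = 8.700 ✓; ∠FWP = 39.60° ✓; |WP| = 13.80 ✓; ∠WPE = 47.40° ✓; |PE| = 19.10 ✓; ∠PES = 83.40° ✓; |ES| = 25.00 ✓; ∠(ES, SU) = 83.70° ✗; |SU| = 27.40 ✓.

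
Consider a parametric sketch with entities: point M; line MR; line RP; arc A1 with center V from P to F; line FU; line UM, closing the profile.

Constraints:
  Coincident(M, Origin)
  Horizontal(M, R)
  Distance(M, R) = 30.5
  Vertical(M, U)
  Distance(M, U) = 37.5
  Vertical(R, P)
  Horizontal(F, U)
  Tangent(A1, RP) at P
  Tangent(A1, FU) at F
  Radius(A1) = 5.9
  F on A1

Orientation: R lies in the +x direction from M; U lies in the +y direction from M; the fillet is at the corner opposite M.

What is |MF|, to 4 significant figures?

44.85

M is at the origin; MR is horizontal with |MR| = 30.5 and R on the +x side, so R = (30.50, 0.000). MU is vertical with |MU| = 37.5 and U on the +y side, so U = (0.000, 37.50). The virtual corner opposite M is at (30.50, 37.50). A1 meets RP tangentially, so VP is at right angles to RP and the tangent condition forces VF to be normal to FU, with radius 5.9, so the center V sits 5.9 in from both sides at V = (24.60, 31.60). That places the tangent points at P = (30.50, 31.60) on RP and F = (24.60, 37.50) on FU. Then |MF| = |F − M| = 44.85.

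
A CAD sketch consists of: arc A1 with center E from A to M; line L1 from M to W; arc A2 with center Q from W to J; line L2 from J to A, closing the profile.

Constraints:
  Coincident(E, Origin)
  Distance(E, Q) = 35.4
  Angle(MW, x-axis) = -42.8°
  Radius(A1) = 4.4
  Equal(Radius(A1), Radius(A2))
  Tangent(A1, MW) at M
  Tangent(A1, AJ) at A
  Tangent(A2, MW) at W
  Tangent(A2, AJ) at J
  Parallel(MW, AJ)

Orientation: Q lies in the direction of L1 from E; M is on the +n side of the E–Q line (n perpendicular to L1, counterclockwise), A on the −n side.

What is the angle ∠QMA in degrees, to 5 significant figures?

82.915°

The slot axis is L1's direction at -42.8°, so u = (cos -42.8°, sin -42.8°) = (0.73373, -0.67944) and n = (−sin -42.8°, cos -42.8°) = (0.67944, 0.73373). E is at the origin and Q lies 35.4 along u from E, so Q = 35.4·u = (25.974, -24.052). Tangency of A1 to both parallel lines with radius 4.4 puts M and A at E ± 4.4·n: M = (2.9895, 3.2284), A = (-2.9895, -3.2284). Then cos ∠QMA = MQ·MA / (|MQ||MA|), giving 82.915°.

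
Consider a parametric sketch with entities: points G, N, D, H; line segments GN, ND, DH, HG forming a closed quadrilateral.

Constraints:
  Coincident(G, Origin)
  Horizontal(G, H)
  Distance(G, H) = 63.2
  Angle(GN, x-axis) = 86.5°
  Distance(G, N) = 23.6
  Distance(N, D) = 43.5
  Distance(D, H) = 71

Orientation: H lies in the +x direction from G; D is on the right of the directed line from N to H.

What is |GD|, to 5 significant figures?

20.105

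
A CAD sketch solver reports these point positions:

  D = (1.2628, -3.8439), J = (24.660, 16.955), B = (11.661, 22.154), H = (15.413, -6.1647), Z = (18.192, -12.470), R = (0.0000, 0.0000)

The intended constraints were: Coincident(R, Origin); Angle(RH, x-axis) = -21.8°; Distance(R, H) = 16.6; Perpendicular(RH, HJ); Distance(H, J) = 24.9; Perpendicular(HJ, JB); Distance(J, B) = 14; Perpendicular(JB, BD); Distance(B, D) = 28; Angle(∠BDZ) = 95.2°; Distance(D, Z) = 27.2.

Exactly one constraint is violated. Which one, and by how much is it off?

Distance(D, Z) = 27.2 — off by 8.20.

R = (0.00, 0.00) ✓; RH at -21.80° ✓; |RH| = 16.60 ✓; ∠(RH, HJ) = 90.00° ✓; |HJ| = 24.90 ✓; ∠(HJ, JB) = 90.00° ✓; |JB| = 14.00 ✓; ∠(JB, BD) = 90.00° ✓; |BD| = 28.00 ✓; ∠BDZ = 95.20° ✓; |DZ| = 19.00 ✗.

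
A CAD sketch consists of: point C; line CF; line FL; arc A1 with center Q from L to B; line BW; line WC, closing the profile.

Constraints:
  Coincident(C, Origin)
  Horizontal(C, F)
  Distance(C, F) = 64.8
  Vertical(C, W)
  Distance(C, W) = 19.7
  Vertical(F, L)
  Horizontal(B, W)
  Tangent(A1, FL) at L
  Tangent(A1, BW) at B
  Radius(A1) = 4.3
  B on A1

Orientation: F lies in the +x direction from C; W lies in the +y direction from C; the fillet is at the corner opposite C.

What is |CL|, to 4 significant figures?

66.60

C is at the origin; CF is horizontal with |CF| = 64.8 and F on the +x side, so F = (64.80, 0.000). CW is vertical with |CW| = 19.7 and W on the +y side, so W = (0.000, 19.70). The virtual corner opposite C is at (64.80, 19.70). Since A1 is tangent to FL there, QL ⟂ FL and A1 meets BW tangentially, so QB is at right angles to BW, with radius 4.3, so the center Q sits 4.3 in from both sides at Q = (60.50, 15.40). That places the tangent points at L = (64.80, 15.40) on FL and B = (60.50, 19.70) on BW. Then |CL| = |L − C| = 66.60.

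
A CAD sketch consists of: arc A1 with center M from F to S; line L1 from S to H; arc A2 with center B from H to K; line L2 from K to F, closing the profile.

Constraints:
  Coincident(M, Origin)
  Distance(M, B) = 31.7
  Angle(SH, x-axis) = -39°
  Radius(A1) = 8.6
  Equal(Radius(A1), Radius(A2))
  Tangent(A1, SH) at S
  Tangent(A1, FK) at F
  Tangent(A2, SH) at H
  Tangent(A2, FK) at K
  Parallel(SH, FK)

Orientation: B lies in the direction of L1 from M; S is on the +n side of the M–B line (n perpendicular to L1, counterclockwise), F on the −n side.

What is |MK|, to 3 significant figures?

32.8

The slot axis is L1's direction at -39.0°, so u = (cos -39.0°, sin -39.0°) = (0.777, -0.629) and n = (−sin -39.0°, cos -39.0°) = (0.629, 0.777). M is at the origin and B lies 31.7 along u from M, so B = 31.7·u = (24.6, -19.9). Tangency of A1 to both parallel lines with radius 8.6 puts S and F at M ± 8.6·n: S = (5.41, 6.68), F = (-5.41, -6.68). Equal radii place H and K the same way about B: H = B + 8.6·n = (30.0, -13.3), K = B − 8.6·n = (19.2, -26.6). Then |MK| = |K − M| = 32.8.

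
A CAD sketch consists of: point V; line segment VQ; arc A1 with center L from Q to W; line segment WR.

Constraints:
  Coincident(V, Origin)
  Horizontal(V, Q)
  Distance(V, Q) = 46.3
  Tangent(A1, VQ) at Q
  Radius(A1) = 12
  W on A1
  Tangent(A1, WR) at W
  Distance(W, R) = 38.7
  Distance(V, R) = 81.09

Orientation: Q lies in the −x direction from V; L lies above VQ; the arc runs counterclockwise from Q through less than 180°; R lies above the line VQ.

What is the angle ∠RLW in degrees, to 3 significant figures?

72.8°

V is at the origin; VQ is horizontal with |VQ| = 46.3 and Q on the −x side, so Q = (-46.3, 0.00). Since A1 is tangent to VQ there, LQ ⟂ VQ, so L = Q + (0, 12) = (-46.3, 12.0). Since LW ⟂ WR (tangency), |LR| = √(12.0² + 38.7²) = 40.5 regardless of where W sits on A1. So R lies on both circle(V, 81.09) and circle(L, 40.5); the above-VQ intersection is R = (-65.7, 47.6). W is the foot of the tangent from R: W = (-37.9, 20.6).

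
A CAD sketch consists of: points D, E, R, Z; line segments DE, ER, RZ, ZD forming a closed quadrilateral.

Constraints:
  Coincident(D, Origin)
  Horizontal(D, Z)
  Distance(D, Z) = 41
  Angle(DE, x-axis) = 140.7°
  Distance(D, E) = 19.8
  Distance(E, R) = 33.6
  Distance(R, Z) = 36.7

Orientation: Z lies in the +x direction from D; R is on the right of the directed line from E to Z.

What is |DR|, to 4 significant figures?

14.50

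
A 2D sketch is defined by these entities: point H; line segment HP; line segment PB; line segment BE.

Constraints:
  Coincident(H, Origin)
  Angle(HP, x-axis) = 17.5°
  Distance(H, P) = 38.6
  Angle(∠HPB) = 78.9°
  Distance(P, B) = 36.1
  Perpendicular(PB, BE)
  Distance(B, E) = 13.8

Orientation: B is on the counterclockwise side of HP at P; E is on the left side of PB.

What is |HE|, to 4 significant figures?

37.44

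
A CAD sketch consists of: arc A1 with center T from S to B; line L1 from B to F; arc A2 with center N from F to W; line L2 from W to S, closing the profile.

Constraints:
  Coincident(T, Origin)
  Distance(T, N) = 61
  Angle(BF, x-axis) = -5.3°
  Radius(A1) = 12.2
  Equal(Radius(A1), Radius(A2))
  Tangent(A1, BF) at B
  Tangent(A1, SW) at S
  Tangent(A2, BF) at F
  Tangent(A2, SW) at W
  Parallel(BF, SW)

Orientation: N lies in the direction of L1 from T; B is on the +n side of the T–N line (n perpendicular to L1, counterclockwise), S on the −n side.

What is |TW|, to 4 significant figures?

62.21

Tangency of A1 to both parallel lines with radius 12.2 puts B and S at T ± 12.2·n: B = (1.127, 12.15), S = (-1.127, -12.15). Equal radii place F and W the same way about N: F = N + 12.2·n = (61.87, 6.513), W = N − 12.2·n = (59.61, -17.78). Then |TW| = |W − T| = 62.21.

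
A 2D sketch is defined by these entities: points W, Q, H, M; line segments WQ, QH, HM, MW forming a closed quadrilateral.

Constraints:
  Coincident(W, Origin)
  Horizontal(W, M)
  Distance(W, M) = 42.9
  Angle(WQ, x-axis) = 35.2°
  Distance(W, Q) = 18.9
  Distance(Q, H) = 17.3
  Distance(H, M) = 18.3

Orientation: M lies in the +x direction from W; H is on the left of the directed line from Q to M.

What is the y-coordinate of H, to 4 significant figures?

14.90

Checks: W.y = 0.00, M.y = 0.00 ✓; |QH| = 17.30 ✓; |HM| = 18.30 ✓.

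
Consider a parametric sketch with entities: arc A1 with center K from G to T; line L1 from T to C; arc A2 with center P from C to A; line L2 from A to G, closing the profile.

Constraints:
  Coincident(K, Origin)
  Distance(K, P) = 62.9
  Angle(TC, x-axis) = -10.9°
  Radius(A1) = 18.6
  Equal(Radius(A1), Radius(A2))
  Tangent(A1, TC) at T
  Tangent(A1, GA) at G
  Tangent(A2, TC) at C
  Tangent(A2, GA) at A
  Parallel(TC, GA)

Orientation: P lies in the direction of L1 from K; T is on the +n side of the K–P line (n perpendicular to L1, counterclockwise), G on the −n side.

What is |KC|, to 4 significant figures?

65.59

The slot axis is L1's direction at -10.9°, so u = (cos -10.9°, sin -10.9°) = (0.9820, -0.1891) and n = (−sin -10.9°, cos -10.9°) = (0.1891, 0.9820). K is at the origin and P lies 62.9 along u from K, so P = 62.9·u = (61.77, -11.89). Tangency of A1 to both parallel lines with radius 18.6 puts T and G at K ± 18.6·n: T = (3.517, 18.26), G = (-3.517, -18.26). Equal radii place C and A the same way about P: C = P + 18.6·n = (65.28, 6.370), A = P − 18.6·n = (58.25, -30.16). Then |KC| = |C − K| = 65.59.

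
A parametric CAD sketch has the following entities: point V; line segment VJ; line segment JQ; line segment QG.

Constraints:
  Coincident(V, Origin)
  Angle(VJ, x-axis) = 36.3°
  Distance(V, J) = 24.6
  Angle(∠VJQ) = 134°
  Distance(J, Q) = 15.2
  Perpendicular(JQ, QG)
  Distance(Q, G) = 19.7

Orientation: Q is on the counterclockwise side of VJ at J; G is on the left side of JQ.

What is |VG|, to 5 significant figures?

32.351

V is at the origin; VJ runs at 36.3° with length 24.6, so J = 24.6·(cos 36.3°, sin 36.3°) = (19.826, 14.564). ∠VJQ = 134.0°, so JQ runs at 36.3° + (180° − 134.0°) = 82.300° from the x-axis; with |JQ| = 15.2, Q = J + 15.2·(cos 82.300°, sin 82.300°) = (21.862, 29.626). JQ is perpendicular to QG; with |QG| = 19.7 on the left of JQ, G = Q + 19.7·(-0.99098, 0.13399) = (2.3401, 32.266). Then |VG| = |G − V| = 32.351.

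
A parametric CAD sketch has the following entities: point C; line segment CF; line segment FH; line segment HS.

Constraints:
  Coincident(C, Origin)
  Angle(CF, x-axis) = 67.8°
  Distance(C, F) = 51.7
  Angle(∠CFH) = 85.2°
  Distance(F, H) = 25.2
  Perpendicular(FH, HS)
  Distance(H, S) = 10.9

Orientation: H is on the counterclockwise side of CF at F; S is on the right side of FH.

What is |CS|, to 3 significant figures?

65.8

C is at the origin; CF runs at 67.8° with length 51.7, so F = 51.7·(cos 67.8°, sin 67.8°) = (19.5, 47.9). ∠CFH = 85.2°, so FH runs at 67.8° + (180° − 85.2°) = 163° from the x-axis; with |FH| = 25.2, H = F + 25.2·(cos 163°, sin 163°) = (-4.51, 55.4). FH is perpendicular to HS; with |HS| = 10.9 on the right of FH, S = H + 10.9·(0.299, 0.954) = (-1.25, 65.8). Then |CS| = |S − C| = 65.8.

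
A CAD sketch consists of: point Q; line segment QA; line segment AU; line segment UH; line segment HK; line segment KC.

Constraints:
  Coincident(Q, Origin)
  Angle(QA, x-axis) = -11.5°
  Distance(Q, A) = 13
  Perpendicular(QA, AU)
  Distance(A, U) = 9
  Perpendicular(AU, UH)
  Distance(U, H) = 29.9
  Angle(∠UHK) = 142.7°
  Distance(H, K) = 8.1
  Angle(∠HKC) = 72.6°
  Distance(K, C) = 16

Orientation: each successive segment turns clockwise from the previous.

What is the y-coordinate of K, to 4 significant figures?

0.6446

AU ⟂ UH, so UH runs at 168.5°; with |UH| = 29.9, H = (-18.36, -5.450). ∠UHK = 142.7° gives HK at 131.2° from the x-axis; with |HK| = 8.1, K = (-23.69, 0.6446). So K.y = 0.6446.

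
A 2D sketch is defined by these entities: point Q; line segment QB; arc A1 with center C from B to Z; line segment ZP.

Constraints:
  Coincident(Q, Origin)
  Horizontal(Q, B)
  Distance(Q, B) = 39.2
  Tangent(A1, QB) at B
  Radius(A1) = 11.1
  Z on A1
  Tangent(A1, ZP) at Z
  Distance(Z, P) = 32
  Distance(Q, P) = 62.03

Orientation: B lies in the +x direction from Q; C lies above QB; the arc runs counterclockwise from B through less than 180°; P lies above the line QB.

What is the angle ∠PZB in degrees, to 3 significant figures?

129°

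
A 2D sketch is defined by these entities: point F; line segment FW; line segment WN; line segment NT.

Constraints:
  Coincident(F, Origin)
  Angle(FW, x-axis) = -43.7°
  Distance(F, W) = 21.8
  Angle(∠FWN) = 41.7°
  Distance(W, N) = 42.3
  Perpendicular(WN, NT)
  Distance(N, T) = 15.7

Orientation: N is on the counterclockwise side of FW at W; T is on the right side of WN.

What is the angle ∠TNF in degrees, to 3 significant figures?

119°

F is at the origin; FW runs at -43.7° with length 21.8, so W = 21.8·(cos -43.7°, sin -43.7°) = (15.8, -15.1). ∠FWN = 41.7°, so WN runs at -43.7° + (180° − 41.7°) = 94.6° from the x-axis; with |WN| = 42.3, N = W + 42.3·(cos 94.6°, sin 94.6°) = (12.4, 27.1). The perpendicularity gives NT at right angles to WN; with |NT| = 15.7 on the right of WN, T = N + 15.7·(0.997, 0.0802) = (28.0, 28.4). Then cos ∠TNF = NT·NF / (|NT||NF|), giving 119°.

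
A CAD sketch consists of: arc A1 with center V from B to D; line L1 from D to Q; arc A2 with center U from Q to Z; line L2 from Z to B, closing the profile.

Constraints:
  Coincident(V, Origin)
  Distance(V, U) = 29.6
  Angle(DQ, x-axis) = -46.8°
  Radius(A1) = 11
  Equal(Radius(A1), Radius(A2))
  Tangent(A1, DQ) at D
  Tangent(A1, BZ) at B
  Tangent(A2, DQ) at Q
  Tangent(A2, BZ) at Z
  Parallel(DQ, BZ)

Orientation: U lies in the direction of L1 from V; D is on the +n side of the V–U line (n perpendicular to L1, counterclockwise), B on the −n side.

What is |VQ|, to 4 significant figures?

31.58

The slot axis is L1's direction at -46.8°, so u = (cos -46.8°, sin -46.8°) = (0.6845, -0.7290) and n = (−sin -46.8°, cos -46.8°) = (0.7290, 0.6845). V is at the origin and U lies 29.6 along u from V, so U = 29.6·u = (20.26, -21.58). Tangency of A1 to both parallel lines with radius 11.0 puts D and B at V ± 11.0·n: D = (8.019, 7.530), B = (-8.019, -7.530). Equal radii place Q and Z the same way about U: Q = U + 11.0·n = (28.28, -14.05), Z = U − 11.0·n = (12.24, -29.11). Then |VQ| = |Q − V| = 31.58.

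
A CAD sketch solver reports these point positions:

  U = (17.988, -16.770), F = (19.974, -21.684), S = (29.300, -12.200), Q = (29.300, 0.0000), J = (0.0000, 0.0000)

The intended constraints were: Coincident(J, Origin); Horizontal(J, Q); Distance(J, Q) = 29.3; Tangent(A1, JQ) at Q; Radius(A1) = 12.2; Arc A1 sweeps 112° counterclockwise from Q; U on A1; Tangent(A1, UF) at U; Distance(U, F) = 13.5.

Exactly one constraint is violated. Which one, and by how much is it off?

Distance(U, F) = 13.5 — off by 8.20.

J = (0.00, 0.00) ✓; J.y = 0.00, Q.y = 0.00 ✓; |JQ| = 29.30 ✓; ∠(SQ, QJ) = 90.00° ✓; |SQ| = 12.20 ✓; bearing(S→U) − bearing(S→Q) = 112.0° ✓; |SU| = 12.20 ✓; ∠(SU, UF) = 89.99° ✓; |UF| = 5.300 ✗.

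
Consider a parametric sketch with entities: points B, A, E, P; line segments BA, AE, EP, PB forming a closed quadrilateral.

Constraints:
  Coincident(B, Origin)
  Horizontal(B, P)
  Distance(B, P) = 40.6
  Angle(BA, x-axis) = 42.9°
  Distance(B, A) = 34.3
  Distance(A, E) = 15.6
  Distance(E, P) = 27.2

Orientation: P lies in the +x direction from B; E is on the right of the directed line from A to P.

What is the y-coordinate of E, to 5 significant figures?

10.926

B is at the origin; BP is horizontal with |BP| = 40.6 and P in +x, so P = (40.6, 0). BA runs at 42.9° with |BA| = 34.3, so A = (25.126, 23.349). E is determined by |AE| = 15.6 and |EP| = 27.2 together: it lies at the intersection of circle(A, 15.6) and circle(P, 27.2). With |AP| = 28.011, the foot of the radical line on AP is 5.1430 from A and the perpendicular offset is √(15.6² − 5.1430²) = 14.728. Taking the right-of-AP solution: E = (15.691, 10.926).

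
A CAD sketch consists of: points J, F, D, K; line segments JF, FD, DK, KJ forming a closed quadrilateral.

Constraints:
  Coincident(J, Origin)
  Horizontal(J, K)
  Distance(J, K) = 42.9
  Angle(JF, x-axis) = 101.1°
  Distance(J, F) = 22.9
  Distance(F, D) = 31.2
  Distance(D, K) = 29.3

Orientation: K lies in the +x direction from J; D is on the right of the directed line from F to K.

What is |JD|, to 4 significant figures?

14.05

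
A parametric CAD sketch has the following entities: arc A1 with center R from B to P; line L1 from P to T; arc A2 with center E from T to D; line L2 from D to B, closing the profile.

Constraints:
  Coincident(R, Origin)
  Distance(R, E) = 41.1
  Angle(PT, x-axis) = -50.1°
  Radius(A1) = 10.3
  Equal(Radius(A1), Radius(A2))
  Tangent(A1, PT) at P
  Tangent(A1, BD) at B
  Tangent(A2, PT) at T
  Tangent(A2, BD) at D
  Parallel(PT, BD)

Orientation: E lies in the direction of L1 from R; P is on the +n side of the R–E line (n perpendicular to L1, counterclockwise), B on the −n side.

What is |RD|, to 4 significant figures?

42.37

The slot axis is L1's direction at -50.1°, so u = (cos -50.1°, sin -50.1°) = (0.6414, -0.7672) and n = (−sin -50.1°, cos -50.1°) = (0.7672, 0.6414). R is at the origin and E lies 41.1 along u from R, so E = 41.1·u = (26.36, -31.53). Tangency of A1 to both parallel lines with radius 10.3 puts P and B at R ± 10.3·n: P = (7.902, 6.607), B = (-7.902, -6.607). Equal radii place T and D the same way about E: T = E + 10.3·n = (34.27, -24.92), D = E − 10.3·n = (18.46, -38.14). Then |RD| = |D − R| = 42.37.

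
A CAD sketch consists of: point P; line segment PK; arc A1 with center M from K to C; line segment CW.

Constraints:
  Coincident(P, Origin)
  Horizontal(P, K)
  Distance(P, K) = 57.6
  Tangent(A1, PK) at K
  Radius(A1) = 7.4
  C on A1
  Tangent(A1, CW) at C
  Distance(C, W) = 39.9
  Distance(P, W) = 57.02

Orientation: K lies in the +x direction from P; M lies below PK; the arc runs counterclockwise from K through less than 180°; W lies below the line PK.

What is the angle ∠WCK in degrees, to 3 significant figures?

144°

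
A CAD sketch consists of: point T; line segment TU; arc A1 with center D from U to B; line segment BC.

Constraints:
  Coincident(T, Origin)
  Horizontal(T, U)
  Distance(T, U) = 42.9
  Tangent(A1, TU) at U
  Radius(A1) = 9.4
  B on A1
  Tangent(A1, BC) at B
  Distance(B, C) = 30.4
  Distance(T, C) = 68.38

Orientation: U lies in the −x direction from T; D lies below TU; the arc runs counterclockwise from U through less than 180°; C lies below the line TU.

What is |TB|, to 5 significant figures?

52.792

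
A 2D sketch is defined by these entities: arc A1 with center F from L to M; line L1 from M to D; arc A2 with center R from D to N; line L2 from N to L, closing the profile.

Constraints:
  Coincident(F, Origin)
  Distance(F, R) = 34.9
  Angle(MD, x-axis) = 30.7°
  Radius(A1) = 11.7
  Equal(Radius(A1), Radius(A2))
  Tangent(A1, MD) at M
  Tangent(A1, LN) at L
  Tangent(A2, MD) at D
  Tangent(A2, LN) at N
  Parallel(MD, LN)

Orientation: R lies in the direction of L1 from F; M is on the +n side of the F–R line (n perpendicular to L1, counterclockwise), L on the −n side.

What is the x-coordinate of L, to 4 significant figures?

5.973

The slot axis is L1's direction at 30.7°, so u = (cos 30.7°, sin 30.7°) = (0.8599, 0.5105) and n = (−sin 30.7°, cos 30.7°) = (-0.5105, 0.8599). F is at the origin and R lies 34.9 along u from F, so R = 34.9·u = (30.01, 17.82). Tangency of A1 to both parallel lines with radius 11.7 puts M and L at F ± 11.7·n: M = (-5.973, 10.06), L = (5.973, -10.06). So L.x = 5.973.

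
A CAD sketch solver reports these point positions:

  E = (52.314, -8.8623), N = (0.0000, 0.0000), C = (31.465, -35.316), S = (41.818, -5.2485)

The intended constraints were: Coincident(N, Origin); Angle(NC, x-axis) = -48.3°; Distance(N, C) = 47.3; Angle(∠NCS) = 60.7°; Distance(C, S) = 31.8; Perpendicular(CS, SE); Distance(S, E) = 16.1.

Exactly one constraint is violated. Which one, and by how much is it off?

Distance(S, E) = 16.1 — off by 5.00.

N = (0.00, 0.00) ✓; NC at -48.30° ✓; |NC| = 47.30 ✓; ∠NCS = 60.70° ✓; |CS| = 31.80 ✓; ∠(CS, SE) = 90.00° ✓; |SE| = 11.10 ✗.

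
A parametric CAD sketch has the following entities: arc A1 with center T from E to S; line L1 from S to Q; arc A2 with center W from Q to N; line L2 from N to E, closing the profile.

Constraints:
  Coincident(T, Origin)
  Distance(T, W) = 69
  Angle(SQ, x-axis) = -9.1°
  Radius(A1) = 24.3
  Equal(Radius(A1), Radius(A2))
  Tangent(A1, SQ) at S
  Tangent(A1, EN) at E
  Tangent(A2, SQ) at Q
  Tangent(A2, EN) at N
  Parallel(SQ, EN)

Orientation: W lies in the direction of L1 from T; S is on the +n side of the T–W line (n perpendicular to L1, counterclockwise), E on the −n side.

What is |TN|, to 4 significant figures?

73.15

Tangency of A1 to both parallel lines with radius 24.3 puts S and E at T ± 24.3·n: S = (3.843, 23.99), E = (-3.843, -23.99). Equal radii place Q and N the same way about W: Q = W + 24.3·n = (71.97, 13.08), N = W − 24.3·n = (64.29, -34.91). Then |TN| = |N − T| = 73.15.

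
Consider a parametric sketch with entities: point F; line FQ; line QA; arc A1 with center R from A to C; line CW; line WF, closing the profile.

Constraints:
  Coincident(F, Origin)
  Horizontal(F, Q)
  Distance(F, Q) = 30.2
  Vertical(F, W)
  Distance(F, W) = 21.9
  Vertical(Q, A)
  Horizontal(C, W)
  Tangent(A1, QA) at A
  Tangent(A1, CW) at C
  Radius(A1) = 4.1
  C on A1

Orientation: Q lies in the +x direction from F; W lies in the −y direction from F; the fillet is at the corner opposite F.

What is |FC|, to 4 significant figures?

34.07

F is at the origin; FQ is horizontal with |FQ| = 30.2 and Q on the +x side, so Q = (30.20, 0.000). FW is vertical with |FW| = 21.9 and W on the −y side, so W = (0.000, -21.90). The virtual corner opposite F is at (30.20, -21.90). Since A1 is tangent to QA there, RA ⟂ QA and tangency of A1 to CW means the radius RC is perpendicular to CW, with radius 4.1, so the center R sits 4.1 in from both sides at R = (26.10, -17.80). That places the tangent points at A = (30.20, -17.80) on QA and C = (26.10, -21.90) on CW. Then |FC| = |C − F| = 34.07.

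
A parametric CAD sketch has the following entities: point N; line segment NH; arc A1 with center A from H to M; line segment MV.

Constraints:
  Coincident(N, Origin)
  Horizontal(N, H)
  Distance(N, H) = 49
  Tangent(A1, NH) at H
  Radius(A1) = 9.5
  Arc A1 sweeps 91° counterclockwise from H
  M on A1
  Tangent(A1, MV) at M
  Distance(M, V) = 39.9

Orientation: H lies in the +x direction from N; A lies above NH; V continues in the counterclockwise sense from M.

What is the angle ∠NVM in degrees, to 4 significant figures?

50.39°

On A1, H sits at bearing -90° from A; a 91° counterclockwise sweep puts M at bearing 1°, so M = A + 9.5·(cos 1°, sin 1°) = (58.50, 9.666). A1 meets MV tangentially, so AM is at right angles to MV, so MV runs along (−sin 1°, cos 1°); with |MV| = 39.9, V = (57.80, 49.56). Then cos ∠NVM = VN·VM / (|VN||VM|), giving 50.39°.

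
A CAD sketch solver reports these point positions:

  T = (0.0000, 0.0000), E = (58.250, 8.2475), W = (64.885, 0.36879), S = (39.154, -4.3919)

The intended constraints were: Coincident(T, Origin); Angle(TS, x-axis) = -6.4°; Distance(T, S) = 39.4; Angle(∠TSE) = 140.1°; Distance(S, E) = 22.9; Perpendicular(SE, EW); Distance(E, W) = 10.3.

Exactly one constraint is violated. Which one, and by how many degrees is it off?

Perpendicular(SE, EW) — off by 6.60°.

T = (0.00, 0.00) ✓; TS at -6.400° ✓; |TS| = 39.40 ✓; ∠TSE = 140.1° ✓; |SE| = 22.90 ✓; ∠(SE, EW) = 83.40° ✗; |EW| = 10.30 ✓.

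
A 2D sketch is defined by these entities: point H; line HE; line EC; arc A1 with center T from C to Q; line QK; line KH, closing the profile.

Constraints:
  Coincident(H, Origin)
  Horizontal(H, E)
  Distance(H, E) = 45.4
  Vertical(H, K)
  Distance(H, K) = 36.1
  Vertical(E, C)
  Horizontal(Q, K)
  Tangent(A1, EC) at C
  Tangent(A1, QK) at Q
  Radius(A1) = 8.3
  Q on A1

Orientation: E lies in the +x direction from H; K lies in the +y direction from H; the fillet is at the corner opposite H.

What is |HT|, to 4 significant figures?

46.36

H is at the origin; H and E share the same y with |HE| = 45.4 and E on the +x side, so E = (45.40, 0.000). H and K share the same x with |HK| = 36.1 and K on the +y side, so K = (0.000, 36.10). The virtual corner opposite H is at (45.40, 36.10). The tangent condition forces TC to be normal to EC and since A1 is tangent to QK there, TQ ⟂ QK, with radius 8.3, so the center T sits 8.3 in from both sides at T = (37.10, 27.80). Then |HT| = |T − H| = 46.36.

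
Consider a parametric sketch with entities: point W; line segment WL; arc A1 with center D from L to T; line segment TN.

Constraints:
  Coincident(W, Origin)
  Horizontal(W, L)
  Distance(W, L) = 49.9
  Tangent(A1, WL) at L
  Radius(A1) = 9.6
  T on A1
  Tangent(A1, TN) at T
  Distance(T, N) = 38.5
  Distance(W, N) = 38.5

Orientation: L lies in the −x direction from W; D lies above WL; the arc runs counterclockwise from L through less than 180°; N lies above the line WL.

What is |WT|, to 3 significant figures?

42.5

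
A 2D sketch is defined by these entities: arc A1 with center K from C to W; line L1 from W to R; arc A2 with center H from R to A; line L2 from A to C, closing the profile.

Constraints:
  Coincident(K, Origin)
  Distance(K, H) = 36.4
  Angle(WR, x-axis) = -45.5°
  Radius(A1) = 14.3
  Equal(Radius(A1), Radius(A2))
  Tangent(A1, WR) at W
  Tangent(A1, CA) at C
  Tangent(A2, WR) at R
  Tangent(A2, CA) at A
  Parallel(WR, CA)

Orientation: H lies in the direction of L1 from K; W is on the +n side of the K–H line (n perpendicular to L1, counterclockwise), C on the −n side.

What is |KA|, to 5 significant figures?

39.108

The slot axis is L1's direction at -45.5°, so u = (cos -45.5°, sin -45.5°) = (0.70091, -0.71325) and n = (−sin -45.5°, cos -45.5°) = (0.71325, 0.70091). K is at the origin and H lies 36.4 along u from K, so H = 36.4·u = (25.513, -25.962). Tangency of A1 to both parallel lines with radius 14.3 puts W and C at K ± 14.3·n: W = (10.199, 10.023), C = (-10.199, -10.023). Equal radii place R and A the same way about H: R = H + 14.3·n = (35.713, -15.939), A = H − 14.3·n = (15.314, -35.985). Then |KA| = |A − K| = 39.108.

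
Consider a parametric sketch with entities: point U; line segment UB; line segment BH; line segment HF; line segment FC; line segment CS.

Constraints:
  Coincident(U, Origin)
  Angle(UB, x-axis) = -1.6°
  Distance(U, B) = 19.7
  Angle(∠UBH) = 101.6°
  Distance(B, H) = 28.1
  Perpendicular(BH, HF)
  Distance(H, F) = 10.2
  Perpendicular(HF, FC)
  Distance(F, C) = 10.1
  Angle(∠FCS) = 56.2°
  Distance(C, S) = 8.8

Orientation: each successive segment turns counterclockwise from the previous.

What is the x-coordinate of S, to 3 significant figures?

22.1

U is at the origin; UB runs at -1.6° with length 19.7, so B = (19.7, -0.550). ∠UBH = 101.6° gives BH at 76.8° from the x-axis; with |BH| = 28.1, H = (26.1, 26.8). BH ⟂ HF, so HF runs at 167°; with |HF| = 10.2, F = (16.2, 29.1). HF ⟂ FC, so FC runs at -103°; with |FC| = 10.1, C = (13.9, 19.3). ∠FCS = 56.2° gives CS at 20.6° from the x-axis; with |CS| = 8.8, S = (22.1, 22.4). So S.x = 22.1.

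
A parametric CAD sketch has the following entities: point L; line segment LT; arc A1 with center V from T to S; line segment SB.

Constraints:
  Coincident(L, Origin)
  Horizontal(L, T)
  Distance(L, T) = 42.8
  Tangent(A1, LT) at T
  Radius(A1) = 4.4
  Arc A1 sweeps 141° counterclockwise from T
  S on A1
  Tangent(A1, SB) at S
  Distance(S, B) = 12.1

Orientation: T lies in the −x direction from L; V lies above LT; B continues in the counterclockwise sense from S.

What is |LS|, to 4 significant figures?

40.79

The tangent condition forces VT to be normal to LT, so V = T + (0, 4.4) = (-42.80, 4.400). On A1, T sits at bearing -90° from V; a 141° counterclockwise sweep puts S at bearing 51°, so S = V + 4.4·(cos 51°, sin 51°) = (-40.03, 7.819). Then |LS| = |S − L| = 40.79.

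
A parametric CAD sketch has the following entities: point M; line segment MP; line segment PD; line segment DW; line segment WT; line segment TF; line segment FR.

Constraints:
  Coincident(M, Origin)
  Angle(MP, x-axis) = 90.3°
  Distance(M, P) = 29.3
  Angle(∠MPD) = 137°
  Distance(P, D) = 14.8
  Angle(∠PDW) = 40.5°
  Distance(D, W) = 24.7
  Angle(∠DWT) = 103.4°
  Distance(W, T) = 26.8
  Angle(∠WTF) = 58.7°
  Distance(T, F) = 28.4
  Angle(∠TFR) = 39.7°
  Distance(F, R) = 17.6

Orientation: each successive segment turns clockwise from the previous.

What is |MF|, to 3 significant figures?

37.7

M is at the origin; MP runs at 90.3° with length 29.3, so P = (-0.153, 29.3). ∠MPD = 137.0° gives PD at 47.3° from the x-axis; with |PD| = 14.8, D = (9.88, 40.2). ∠PDW = 40.5° gives DW at -92.2° from the x-axis; with |DW| = 24.7, W = (8.94, 15.5). ∠DWT = 103.4° gives WT at -169° from the x-axis; with |WT| = 26.8, T = (-17.4, 10.3). ∠WTF = 58.7° gives TF at 69.9° from the x-axis; with |TF| = 28.4, F = (-7.59, 37.0). Then |MF| = |F − M| = 37.7.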